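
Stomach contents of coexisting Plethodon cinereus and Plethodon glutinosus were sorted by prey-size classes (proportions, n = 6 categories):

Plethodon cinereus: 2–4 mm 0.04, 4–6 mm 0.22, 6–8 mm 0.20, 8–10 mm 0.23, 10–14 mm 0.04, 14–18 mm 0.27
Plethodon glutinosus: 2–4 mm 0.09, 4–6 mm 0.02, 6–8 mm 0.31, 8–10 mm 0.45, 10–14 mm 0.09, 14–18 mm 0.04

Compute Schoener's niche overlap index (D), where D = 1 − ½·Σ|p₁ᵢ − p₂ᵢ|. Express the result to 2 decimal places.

0.57

Σ|p₁ᵢ − p₂ᵢ| = 0.05 + 0.20 + 0.11 + 0.22 + 0.05 + 0.23 = 0.86
D = 1 − ½ × 0.86 = 1 − 0.430 = 0.5700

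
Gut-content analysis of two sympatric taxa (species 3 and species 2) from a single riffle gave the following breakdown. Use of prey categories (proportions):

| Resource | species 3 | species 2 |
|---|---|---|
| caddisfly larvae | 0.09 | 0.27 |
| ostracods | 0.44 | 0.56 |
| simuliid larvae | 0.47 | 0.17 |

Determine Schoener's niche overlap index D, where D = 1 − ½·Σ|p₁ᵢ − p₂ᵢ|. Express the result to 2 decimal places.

0.70

Σ|p₁ᵢ − p₂ᵢ| = 0.18 + 0.12 + 0.30 = 0.60
D = 1 − ½ × 0.60 = 1 − 0.300 = 0.7000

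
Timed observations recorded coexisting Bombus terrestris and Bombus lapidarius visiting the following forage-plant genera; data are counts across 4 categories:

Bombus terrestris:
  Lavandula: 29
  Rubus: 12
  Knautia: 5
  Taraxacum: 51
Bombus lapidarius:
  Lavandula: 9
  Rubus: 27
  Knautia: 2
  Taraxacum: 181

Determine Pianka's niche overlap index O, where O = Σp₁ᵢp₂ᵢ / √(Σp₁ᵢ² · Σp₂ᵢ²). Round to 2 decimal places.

0.89

Proportions for Bombus terrestris (n=97): 29/97=0.2990, 12/97=0.1237, 5/97=0.0515, 51/97=0.5258
Proportions for Bombus lapidarius (n=219): 9/219=0.0411, 27/219=0.1233, 2/219=0.0091, 181/219=0.8265
Σ p₁ᵢp₂ᵢ = 0.012289 + 0.015252 + 0.000469 + 0.434574 = 0.462584
Σp_1ᵢ² = 0.2990² + 0.1237² + 0.0515² + 0.5258² = 0.089401 + 0.015302 + 0.002652 + 0.276466 = 0.383821
Σp_2ᵢ² = 0.0411² + 0.1233² + 0.0091² + 0.8265² = 0.001689 + 0.015203 + 0.000083 + 0.683102 = 0.700077
O = 0.462584 / √(0.383821 × 0.700077) = 0.462584 / 0.5183669 = 0.8924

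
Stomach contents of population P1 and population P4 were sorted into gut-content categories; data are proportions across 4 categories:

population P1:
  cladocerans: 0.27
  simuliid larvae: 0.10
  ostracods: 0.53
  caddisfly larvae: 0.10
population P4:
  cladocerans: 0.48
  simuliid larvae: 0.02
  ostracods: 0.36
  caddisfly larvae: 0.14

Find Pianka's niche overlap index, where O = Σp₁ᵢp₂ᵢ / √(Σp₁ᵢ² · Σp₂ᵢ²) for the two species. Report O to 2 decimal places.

Σ p₁ᵢp₂ᵢ = 0.1296 + 0.0020 + 0.1908 + 0.0140 = 0.3364
Σp_1ᵢ² = 0.27² + 0.10² + 0.53² + 0.10² = 0.0729 + 0.0100 + 0.2809 + 0.0100 = 0.3738
Σp_2ᵢ² = 0.48² + 0.02² + 0.36² + 0.14² = 0.2304 + 0.0004 + 0.1296 + 0.0196 = 0.3800
O = 0.3364 / √(0.3738 × 0.3800) = 0.3364 / 0.37689 = 0.8926

0.89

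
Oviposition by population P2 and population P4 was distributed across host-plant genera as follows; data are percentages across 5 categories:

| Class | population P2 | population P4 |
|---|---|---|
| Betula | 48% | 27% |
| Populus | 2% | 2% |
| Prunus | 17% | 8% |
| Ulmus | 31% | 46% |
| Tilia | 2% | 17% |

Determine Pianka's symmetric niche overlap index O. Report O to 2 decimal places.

0.86

Convert percentages to proportions (divide by 100).
Σ p₁ᵢp₂ᵢ = 0.1296 + 0.0004 + 0.0136 + 0.1426 + 0.0034 = 0.2896
Σp_1ᵢ² = 0.48² + 0.02² + 0.17² + 0.31² + 0.02² = 0.2304 + 0.0004 + 0.0289 + 0.0961 + 0.0004 = 0.3562
Σp_2ᵢ² = 0.27² + 0.02² + 0.08² + 0.46² + 0.17² = 0.0729 + 0.0004 + 0.0064 + 0.2116 + 0.0289 = 0.3202
O = 0.2896 / √(0.3562 × 0.3202) = 0.2896 / 0.33772 = 0.8575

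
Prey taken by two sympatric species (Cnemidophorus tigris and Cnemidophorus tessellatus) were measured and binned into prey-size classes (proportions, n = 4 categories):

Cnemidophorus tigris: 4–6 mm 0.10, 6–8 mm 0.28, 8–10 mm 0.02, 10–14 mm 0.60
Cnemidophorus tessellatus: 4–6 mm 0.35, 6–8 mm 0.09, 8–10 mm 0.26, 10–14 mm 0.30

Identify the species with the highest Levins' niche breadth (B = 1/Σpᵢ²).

Cnemidophorus tessellatus

Σp_tigrᵢ² = 0.10² + 0.28² + 0.02² + 0.60² = 0.0100 + 0.0784 + 0.0004 + 0.3600 = 0.4488
B_tigr = 1 / 0.4488 = 2.2282
Σp_tessᵢ² = 0.35² + 0.09² + 0.26² + 0.30² = 0.1225 + 0.0081 + 0.0676 + 0.0900 = 0.2882
B_tess = 1 / 0.2882 = 3.4698
Highest B → broadest niche (most generalist): Cnemidophorus tessellatus (B = 3.47).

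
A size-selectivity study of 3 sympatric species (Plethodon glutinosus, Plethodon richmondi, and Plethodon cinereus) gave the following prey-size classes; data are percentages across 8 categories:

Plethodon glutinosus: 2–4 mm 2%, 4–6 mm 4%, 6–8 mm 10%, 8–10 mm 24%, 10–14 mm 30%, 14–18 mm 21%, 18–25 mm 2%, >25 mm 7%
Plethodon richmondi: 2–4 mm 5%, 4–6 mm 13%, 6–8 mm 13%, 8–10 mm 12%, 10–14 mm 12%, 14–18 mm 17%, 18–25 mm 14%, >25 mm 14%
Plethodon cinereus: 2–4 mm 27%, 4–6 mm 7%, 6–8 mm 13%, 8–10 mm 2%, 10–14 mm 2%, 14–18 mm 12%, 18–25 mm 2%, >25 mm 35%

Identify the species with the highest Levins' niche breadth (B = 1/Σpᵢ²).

Plethodon richmondi

Convert percentages to proportions (divide by 100).
Σp_glutᵢ² = 0.02² + 0.04² + 0.10² + 0.24² + 0.30² + 0.21² + 0.02² + 0.07² = 0.0004 + 0.0016 + 0.0100 + 0.0576 + 0.0900 + 0.0441 + 0.0004 + 0.0049 = 0.2090
B_glut = 1 / 0.2090 = 4.7847
Σp_richᵢ² = 0.05² + 0.13² + 0.13² + 0.12² + 0.12² + 0.17² + 0.14² + 0.14² = 0.0025 + 0.0169 + 0.0169 + 0.0144 + 0.0144 + 0.0289 + 0.0196 + 0.0196 = 0.1332
B_rich = 1 / 0.1332 = 7.5075
Σp_cineᵢ² = 0.27² + 0.07² + 0.13² + 0.02² + 0.02² + 0.12² + 0.02² + 0.35² = 0.0729 + 0.0049 + 0.0169 + 0.0004 + 0.0004 + 0.0144 + 0.0004 + 0.1225 = 0.2328
B_cine = 1 / 0.2328 = 4.2955
Highest B → broadest niche (most generalist): Plethodon richmondi (B = 7.51).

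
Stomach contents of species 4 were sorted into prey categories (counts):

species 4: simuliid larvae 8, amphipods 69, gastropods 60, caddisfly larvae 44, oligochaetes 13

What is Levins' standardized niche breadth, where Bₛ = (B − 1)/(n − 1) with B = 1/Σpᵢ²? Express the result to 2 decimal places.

0.64

Proportions for species 4 (n=194): 8/194=0.0412, 69/194=0.3557, 60/194=0.3093, 44/194=0.2268, 13/194=0.0670
Σpᵢ² = 0.0412² + 0.3557² + 0.3093² + 0.2268² + 0.0670² = 0.001697 + 0.126522 + 0.095666 + 0.051438 + 0.004489 = 0.279812
B = 1 / 0.279812 = 3.5738
Bₛ = (B − 1)/(n − 1) = (3.5738 − 1)/(5 − 1) = 2.5738/4 = 0.6435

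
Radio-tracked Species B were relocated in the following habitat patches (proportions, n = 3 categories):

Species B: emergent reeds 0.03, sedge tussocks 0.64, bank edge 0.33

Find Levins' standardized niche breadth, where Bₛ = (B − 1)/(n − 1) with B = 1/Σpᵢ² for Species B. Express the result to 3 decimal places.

Σpᵢ² = 0.03² + 0.64² + 0.33² = 0.0009 + 0.4096 + 0.1089 = 0.5194
B = 1 / 0.5194 = 1.92530
Bₛ = (B − 1)/(n − 1) = (1.92530 − 1)/(3 − 1) = 0.92530/2 = 0.46265

0.463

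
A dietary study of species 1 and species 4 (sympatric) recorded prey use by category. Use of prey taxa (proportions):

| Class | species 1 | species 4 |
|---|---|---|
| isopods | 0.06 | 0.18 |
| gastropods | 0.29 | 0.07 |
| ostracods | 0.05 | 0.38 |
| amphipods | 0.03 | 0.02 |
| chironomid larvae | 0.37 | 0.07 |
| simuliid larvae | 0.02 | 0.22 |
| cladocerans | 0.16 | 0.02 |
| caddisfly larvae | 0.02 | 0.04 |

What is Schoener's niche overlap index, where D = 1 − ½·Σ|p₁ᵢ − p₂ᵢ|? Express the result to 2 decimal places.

Σ|p₁ᵢ − p₂ᵢ| = 0.12 + 0.22 + 0.33 + 0.01 + 0.30 + 0.20 + 0.14 + 0.02 = 1.34
D = 1 − ½ × 1.34 = 1 − 0.670 = 0.3300

0.33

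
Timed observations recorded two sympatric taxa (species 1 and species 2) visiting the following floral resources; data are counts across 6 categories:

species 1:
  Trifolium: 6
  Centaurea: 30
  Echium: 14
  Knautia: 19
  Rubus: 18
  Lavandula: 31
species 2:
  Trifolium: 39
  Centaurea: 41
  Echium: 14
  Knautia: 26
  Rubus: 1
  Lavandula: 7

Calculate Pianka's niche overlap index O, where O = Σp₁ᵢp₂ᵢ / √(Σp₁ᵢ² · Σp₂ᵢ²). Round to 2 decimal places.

Proportions for species 1 (n=118): 6/118=0.0508, 30/118=0.2542, 14/118=0.1186, 19/118=0.1610, 18/118=0.1525, 31/118=0.2627
Proportions for species 2 (n=128): 39/128=0.3047, 41/128=0.3203, 14/128=0.1094, 26/128=0.2031, 1/128=0.0078, 7/128=0.0547
Σ p₁ᵢp₂ᵢ = 0.015479 + 0.081420 + 0.012975 + 0.032699 + 0.001190 + 0.014370 = 0.158133
Σp_1ᵢ² = 0.0508² + 0.2542² + 0.1186² + 0.1610² + 0.1525² + 0.2627² = 0.002581 + 0.064618 + 0.014066 + 0.025921 + 0.023256 + 0.069011 = 0.199453
Σp_2ᵢ² = 0.3047² + 0.3203² + 0.1094² + 0.2031² + 0.0078² + 0.0547² = 0.092842 + 0.102592 + 0.011968 + 0.041250 + 0.000061 + 0.002992 = 0.251705
O = 0.158133 / √(0.199453 × 0.251705) = 0.158133 / 0.2240610 = 0.7058

0.71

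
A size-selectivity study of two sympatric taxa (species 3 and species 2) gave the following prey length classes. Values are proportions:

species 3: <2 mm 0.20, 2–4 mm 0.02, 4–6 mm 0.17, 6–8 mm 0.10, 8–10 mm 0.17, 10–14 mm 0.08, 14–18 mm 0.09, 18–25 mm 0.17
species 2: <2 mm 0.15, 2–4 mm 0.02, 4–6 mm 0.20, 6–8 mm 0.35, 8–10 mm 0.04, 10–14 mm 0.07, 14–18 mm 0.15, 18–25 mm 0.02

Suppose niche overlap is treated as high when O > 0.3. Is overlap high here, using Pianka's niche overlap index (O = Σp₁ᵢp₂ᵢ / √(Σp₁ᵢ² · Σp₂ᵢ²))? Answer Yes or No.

Σ p₁ᵢp₂ᵢ = 0.0300 + 0.0004 + 0.0340 + 0.0350 + 0.0068 + 0.0056 + 0.0135 + 0.0034 = 0.1287
Σp_1ᵢ² = 0.20² + 0.02² + 0.17² + 0.10² + 0.17² + 0.08² + 0.09² + 0.17² = 0.0400 + 0.0004 + 0.0289 + 0.0100 + 0.0289 + 0.0064 + 0.0081 + 0.0289 = 0.1516
Σp_2ᵢ² = 0.15² + 0.02² + 0.20² + 0.35² + 0.04² + 0.07² + 0.15² + 0.02² = 0.0225 + 0.0004 + 0.0400 + 0.1225 + 0.0016 + 0.0049 + 0.0225 + 0.0004 = 0.2148
O = 0.1287 / √(0.1516 × 0.2148) = 0.1287 / 0.18045 = 0.7132
O = 0.7132 > 0.3 → Yes.

Yes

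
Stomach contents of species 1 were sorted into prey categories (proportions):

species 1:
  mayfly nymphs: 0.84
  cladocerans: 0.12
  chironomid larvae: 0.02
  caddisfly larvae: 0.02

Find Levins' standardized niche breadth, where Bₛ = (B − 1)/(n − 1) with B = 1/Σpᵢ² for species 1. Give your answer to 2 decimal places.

Σpᵢ² = 0.84² + 0.12² + 0.02² + 0.02² = 0.7056 + 0.0144 + 0.0004 + 0.0004 = 0.7208
B = 1 / 0.7208 = 1.3873
Bₛ = (B − 1)/(n − 1) = (1.3873 − 1)/(4 − 1) = 0.3873/3 = 0.1291

0.13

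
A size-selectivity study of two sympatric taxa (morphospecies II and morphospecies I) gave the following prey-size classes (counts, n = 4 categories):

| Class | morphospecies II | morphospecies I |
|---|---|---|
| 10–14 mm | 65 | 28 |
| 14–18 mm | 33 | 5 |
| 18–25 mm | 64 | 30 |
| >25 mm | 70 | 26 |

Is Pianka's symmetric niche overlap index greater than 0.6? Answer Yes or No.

Yes

Proportions for morphospecies II (n=232): 65/232=0.2802, 33/232=0.1422, 64/232=0.2759, 70/232=0.3017
Proportions for morphospecies I (n=89): 28/89=0.3146, 5/89=0.0562, 30/89=0.3371, 26/89=0.2921
Σ p₁ᵢp₂ᵢ = 0.088151 + 0.007992 + 0.093006 + 0.088127 = 0.277276
Σp_1ᵢ² = 0.2802² + 0.1422² + 0.2759² + 0.3017² = 0.078512 + 0.020221 + 0.076121 + 0.091023 = 0.265877
Σp_2ᵢ² = 0.3146² + 0.0562² + 0.3371² + 0.2921² = 0.098973 + 0.003158 + 0.113636 + 0.085322 = 0.301089
O = 0.277276 / √(0.265877 × 0.301089) = 0.277276 / 0.2829358 = 0.9800
O = 0.9800 > 0.6 → Yes.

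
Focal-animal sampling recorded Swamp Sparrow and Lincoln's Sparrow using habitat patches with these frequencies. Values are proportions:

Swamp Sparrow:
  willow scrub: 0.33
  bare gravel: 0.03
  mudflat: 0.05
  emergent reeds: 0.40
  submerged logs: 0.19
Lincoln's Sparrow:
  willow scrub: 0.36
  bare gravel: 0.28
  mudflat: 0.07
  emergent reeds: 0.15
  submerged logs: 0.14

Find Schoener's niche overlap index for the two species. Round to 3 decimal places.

Σ|p₁ᵢ − p₂ᵢ| = 0.03 + 0.25 + 0.02 + 0.25 + 0.05 = 0.60
D = 1 − ½ × 0.60 = 1 − 0.300 = 0.70000

0.700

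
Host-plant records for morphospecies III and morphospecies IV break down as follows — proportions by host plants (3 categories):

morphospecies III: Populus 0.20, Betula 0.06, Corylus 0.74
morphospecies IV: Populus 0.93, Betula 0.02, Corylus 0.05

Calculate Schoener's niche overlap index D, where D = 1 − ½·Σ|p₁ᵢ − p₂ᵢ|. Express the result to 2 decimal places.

Σ|p₁ᵢ − p₂ᵢ| = 0.73 + 0.04 + 0.69 = 1.46
D = 1 − ½ × 1.46 = 1 − 0.730 = 0.2700

0.27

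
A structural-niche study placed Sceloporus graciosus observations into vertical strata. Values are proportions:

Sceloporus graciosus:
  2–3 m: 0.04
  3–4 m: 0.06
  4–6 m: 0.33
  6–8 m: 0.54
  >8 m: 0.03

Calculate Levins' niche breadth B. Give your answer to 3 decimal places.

Σpᵢ² = 0.04² + 0.06² + 0.33² + 0.54² + 0.03² = 0.0016 + 0.0036 + 0.1089 + 0.2916 + 0.0009 = 0.4066
B = 1 / 0.4066 = 2.45942

2.459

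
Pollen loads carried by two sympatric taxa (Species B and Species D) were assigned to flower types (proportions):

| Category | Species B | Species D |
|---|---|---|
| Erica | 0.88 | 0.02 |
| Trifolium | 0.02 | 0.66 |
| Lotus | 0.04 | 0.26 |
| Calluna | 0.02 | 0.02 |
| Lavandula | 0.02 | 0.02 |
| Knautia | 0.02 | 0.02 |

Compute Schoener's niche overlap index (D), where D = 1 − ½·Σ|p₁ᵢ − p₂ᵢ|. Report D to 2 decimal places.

Σ|p₁ᵢ − p₂ᵢ| = 0.86 + 0.64 + 0.22 + 0.00 + 0.00 + 0.00 = 1.72
D = 1 − ½ × 1.72 = 1 − 0.860 = 0.1400

0.14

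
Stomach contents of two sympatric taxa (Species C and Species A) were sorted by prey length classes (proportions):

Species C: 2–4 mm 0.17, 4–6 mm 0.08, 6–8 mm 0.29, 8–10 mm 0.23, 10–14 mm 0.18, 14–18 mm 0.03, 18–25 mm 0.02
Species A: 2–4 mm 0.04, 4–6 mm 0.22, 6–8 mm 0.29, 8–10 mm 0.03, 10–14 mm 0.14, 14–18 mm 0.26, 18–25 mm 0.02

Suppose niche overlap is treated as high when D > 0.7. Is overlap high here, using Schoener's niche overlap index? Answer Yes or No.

Σ|p₁ᵢ − p₂ᵢ| = 0.13 + 0.14 + 0.00 + 0.20 + 0.04 + 0.23 + 0.00 = 0.74
D = 1 − ½ × 0.74 = 1 − 0.370 = 0.6300
D = 0.6300 < 0.7 → No.

No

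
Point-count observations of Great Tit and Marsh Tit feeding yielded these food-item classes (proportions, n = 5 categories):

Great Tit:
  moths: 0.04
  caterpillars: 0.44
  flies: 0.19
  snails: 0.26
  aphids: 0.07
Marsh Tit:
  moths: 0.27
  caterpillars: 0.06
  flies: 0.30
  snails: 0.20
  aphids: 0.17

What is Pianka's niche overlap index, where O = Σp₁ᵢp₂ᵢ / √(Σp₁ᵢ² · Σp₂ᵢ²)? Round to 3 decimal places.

0.591

Σ p₁ᵢp₂ᵢ = 0.0108 + 0.0264 + 0.0570 + 0.0520 + 0.0119 = 0.1581
Σp_1ᵢ² = 0.04² + 0.44² + 0.19² + 0.26² + 0.07² = 0.0016 + 0.1936 + 0.0361 + 0.0676 + 0.0049 = 0.3038
Σp_2ᵢ² = 0.27² + 0.06² + 0.30² + 0.20² + 0.17² = 0.0729 + 0.0036 + 0.0900 + 0.0400 + 0.0289 = 0.2354
O = 0.1581 / √(0.3038 × 0.2354) = 0.1581 / 0.267422 = 0.59120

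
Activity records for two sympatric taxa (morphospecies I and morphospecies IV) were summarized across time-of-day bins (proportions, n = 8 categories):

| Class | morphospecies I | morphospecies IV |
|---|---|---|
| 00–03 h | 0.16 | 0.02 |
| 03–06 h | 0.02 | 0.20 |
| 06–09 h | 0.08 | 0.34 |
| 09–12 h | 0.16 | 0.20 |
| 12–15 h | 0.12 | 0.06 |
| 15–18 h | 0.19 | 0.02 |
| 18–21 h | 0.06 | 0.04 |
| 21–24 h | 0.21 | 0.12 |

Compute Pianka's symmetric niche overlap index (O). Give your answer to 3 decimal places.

Σ p₁ᵢp₂ᵢ = 0.0032 + 0.0040 + 0.0272 + 0.0320 + 0.0072 + 0.0038 + 0.0024 + 0.0252 = 0.1050
Σp_1ᵢ² = 0.16² + 0.02² + 0.08² + 0.16² + 0.12² + 0.19² + 0.06² + 0.21² = 0.0256 + 0.0004 + 0.0064 + 0.0256 + 0.0144 + 0.0361 + 0.0036 + 0.0441 = 0.1562
Σp_2ᵢ² = 0.02² + 0.20² + 0.34² + 0.20² + 0.06² + 0.02² + 0.04² + 0.12² = 0.0004 + 0.0400 + 0.1156 + 0.0400 + 0.0036 + 0.0004 + 0.0016 + 0.0144 = 0.2160
O = 0.1050 / √(0.1562 × 0.2160) = 0.1050 / 0.183682 = 0.57164

0.572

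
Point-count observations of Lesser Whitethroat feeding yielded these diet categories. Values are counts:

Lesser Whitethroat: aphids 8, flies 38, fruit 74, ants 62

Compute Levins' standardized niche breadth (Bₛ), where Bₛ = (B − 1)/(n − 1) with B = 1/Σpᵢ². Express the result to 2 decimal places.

Proportions for Lesser Whitethroat (n=182): 8/182=0.0440, 38/182=0.2088, 74/182=0.4066, 62/182=0.3407
Σpᵢ² = 0.0440² + 0.2088² + 0.4066² + 0.3407² = 0.001936 + 0.043597 + 0.165324 + 0.116076 = 0.326933
B = 1 / 0.326933 = 3.0587
Bₛ = (B − 1)/(n − 1) = (3.0587 − 1)/(4 − 1) = 2.0587/3 = 0.6862

0.69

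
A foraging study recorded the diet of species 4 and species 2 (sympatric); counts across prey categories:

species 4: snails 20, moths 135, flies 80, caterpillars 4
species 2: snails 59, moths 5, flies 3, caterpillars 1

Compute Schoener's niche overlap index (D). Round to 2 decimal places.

0.22

Proportions for species 4 (n=239): 20/239=0.0837, 135/239=0.5649, 80/239=0.3347, 4/239=0.0167
Proportions for species 2 (n=68): 59/68=0.8676, 5/68=0.0735, 3/68=0.0441, 1/68=0.0147
Σ|p₁ᵢ − p₂ᵢ| = 0.7839 + 0.4914 + 0.2906 + 0.0020 = 1.5679
D = 1 − ½ × 1.5679 = 1 − 0.78395 = 0.21605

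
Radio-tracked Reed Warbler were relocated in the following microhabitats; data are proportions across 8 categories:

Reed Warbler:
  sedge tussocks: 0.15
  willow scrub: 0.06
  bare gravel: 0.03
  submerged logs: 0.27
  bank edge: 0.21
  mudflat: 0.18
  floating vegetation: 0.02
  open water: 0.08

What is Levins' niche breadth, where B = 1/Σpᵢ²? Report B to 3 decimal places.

Σpᵢ² = 0.15² + 0.06² + 0.03² + 0.27² + 0.21² + 0.18² + 0.02² + 0.08² = 0.0225 + 0.0036 + 0.0009 + 0.0729 + 0.0441 + 0.0324 + 0.0004 + 0.0064 = 0.1832
B = 1 / 0.1832 = 5.45852

5.459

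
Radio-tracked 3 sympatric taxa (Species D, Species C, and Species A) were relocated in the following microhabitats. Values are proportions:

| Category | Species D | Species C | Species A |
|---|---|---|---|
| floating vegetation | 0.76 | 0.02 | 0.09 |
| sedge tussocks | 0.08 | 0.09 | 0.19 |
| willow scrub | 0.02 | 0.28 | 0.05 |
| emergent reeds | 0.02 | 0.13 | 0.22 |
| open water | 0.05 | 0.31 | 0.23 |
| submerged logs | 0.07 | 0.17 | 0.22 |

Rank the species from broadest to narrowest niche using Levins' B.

Species A > Species C > Species D

Σp_Dᵢ² = 0.76² + 0.08² + 0.02² + 0.02² + 0.05² + 0.07² = 0.5776 + 0.0064 + 0.0004 + 0.0004 + 0.0025 + 0.0049 = 0.5922
B_D = 1 / 0.5922 = 1.6886
Σp_Cᵢ² = 0.02² + 0.09² + 0.28² + 0.13² + 0.31² + 0.17² = 0.0004 + 0.0081 + 0.0784 + 0.0169 + 0.0961 + 0.0289 = 0.2288
B_C = 1 / 0.2288 = 4.3706
Σp_Aᵢ² = 0.09² + 0.19² + 0.05² + 0.22² + 0.23² + 0.22² = 0.0081 + 0.0361 + 0.0025 + 0.0484 + 0.0529 + 0.0484 = 0.1964
B_A = 1 / 0.1964 = 5.0916
Ranking by B (broadest → narrowest): Species A (5.09) > Species C (4.37) > Species D (1.69)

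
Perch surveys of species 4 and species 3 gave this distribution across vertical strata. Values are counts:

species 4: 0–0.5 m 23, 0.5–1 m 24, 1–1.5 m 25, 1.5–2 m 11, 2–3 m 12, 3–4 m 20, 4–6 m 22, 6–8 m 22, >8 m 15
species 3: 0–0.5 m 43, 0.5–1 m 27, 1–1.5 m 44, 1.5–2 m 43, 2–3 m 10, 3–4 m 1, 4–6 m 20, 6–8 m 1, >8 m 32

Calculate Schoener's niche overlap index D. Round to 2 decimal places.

Proportions for species 4 (n=174): 23/174=0.1322, 24/174=0.1379, 25/174=0.1437, 11/174=0.0632, 12/174=0.0690, 20/174=0.1149, 22/174=0.1264, 22/174=0.1264, 15/174=0.0862
Proportions for species 3 (n=221): 43/221=0.1946, 27/221=0.1222, 44/221=0.1991, 43/221=0.1946, 10/221=0.0452, 1/221=0.0045, 20/221=0.0905, 1/221=0.0045, 32/221=0.1448
Σ|p₁ᵢ − p₂ᵢ| = 0.0624 + 0.0157 + 0.0554 + 0.1314 + 0.0238 + 0.1104 + 0.0359 + 0.1219 + 0.0586 = 0.6155
D = 1 − ½ × 0.6155 = 1 − 0.30775 = 0.69225

0.69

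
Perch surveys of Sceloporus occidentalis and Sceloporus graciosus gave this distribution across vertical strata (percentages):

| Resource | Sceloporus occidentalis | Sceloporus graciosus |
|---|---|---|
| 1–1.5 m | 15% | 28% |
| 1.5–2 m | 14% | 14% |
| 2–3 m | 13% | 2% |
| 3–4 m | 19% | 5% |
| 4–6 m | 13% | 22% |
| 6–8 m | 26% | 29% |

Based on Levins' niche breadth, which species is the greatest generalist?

Sceloporus occidentalis

Convert percentages to proportions (divide by 100).
Σp_occiᵢ² = 0.15² + 0.14² + 0.13² + 0.19² + 0.13² + 0.26² = 0.0225 + 0.0196 + 0.0169 + 0.0361 + 0.0169 + 0.0676 = 0.1796
B_occi = 1 / 0.1796 = 5.5679
Σp_gracᵢ² = 0.28² + 0.14² + 0.02² + 0.05² + 0.22² + 0.29² = 0.0784 + 0.0196 + 0.0004 + 0.0025 + 0.0484 + 0.0841 = 0.2334
B_grac = 1 / 0.2334 = 4.2845
Highest B → broadest niche (most generalist): Sceloporus occidentalis (B = 5.57).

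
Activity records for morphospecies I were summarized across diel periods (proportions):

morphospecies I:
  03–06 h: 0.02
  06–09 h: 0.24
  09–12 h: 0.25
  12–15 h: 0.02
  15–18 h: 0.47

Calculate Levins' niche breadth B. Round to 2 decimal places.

Σpᵢ² = 0.02² + 0.24² + 0.25² + 0.02² + 0.47² = 0.0004 + 0.0576 + 0.0625 + 0.0004 + 0.2209 = 0.3418
B = 1 / 0.3418 = 2.9257

2.93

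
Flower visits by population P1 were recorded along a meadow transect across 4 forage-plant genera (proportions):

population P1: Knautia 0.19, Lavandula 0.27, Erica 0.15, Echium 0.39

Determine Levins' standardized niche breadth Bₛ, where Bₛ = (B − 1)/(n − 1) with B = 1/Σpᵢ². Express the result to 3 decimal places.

0.842

Σpᵢ² = 0.19² + 0.27² + 0.15² + 0.39² = 0.0361 + 0.0729 + 0.0225 + 0.1521 = 0.2836
B = 1 / 0.2836 = 3.52609
Bₛ = (B − 1)/(n − 1) = (3.52609 − 1)/(4 − 1) = 2.52609/3 = 0.84203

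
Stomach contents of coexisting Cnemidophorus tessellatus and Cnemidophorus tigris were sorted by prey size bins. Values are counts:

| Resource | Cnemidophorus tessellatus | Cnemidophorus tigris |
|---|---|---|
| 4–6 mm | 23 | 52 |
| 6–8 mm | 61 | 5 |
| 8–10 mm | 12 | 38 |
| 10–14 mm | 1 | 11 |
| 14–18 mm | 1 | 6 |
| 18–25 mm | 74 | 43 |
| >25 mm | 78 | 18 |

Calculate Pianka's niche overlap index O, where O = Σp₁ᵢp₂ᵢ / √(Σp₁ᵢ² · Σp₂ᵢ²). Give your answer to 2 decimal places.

0.64

Proportions for Cnemidophorus tessellatus (n=250): 23/250=0.0920, 61/250=0.2440, 12/250=0.0480, 1/250=0.0040, 1/250=0.0040, 74/250=0.2960, 78/250=0.3120
Proportions for Cnemidophorus tigris (n=173): 52/173=0.3006, 5/173=0.0289, 38/173=0.2197, 11/173=0.0636, 6/173=0.0347, 43/173=0.2486, 18/173=0.1040
Σ p₁ᵢp₂ᵢ = 0.027655 + 0.007052 + 0.010546 + 0.000254 + 0.000139 + 0.073586 + 0.032448 = 0.151680
Σp_1ᵢ² = 0.0920² + 0.2440² + 0.0480² + 0.0040² + 0.0040² + 0.2960² + 0.3120² = 0.008464 + 0.059536 + 0.002304 + 0.000016 + 0.000016 + 0.087616 + 0.097344 = 0.255296
Σp_2ᵢ² = 0.3006² + 0.0289² + 0.2197² + 0.0636² + 0.0347² + 0.2486² + 0.1040² = 0.090360 + 0.000835 + 0.048268 + 0.004045 + 0.001204 + 0.061802 + 0.010816 = 0.217330
O = 0.151680 / √(0.255296 × 0.217330) = 0.151680 / 0.2355493 = 0.6439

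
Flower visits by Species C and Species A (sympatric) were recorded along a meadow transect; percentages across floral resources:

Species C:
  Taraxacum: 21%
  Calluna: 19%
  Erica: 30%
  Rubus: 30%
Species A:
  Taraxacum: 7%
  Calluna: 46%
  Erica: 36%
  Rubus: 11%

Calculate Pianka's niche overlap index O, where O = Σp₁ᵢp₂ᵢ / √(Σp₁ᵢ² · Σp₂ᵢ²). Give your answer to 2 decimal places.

0.80

Convert percentages to proportions (divide by 100).
Σ p₁ᵢp₂ᵢ = 0.0147 + 0.0874 + 0.1080 + 0.0330 = 0.2431
Σp_1ᵢ² = 0.21² + 0.19² + 0.30² + 0.30² = 0.0441 + 0.0361 + 0.0900 + 0.0900 = 0.2602
Σp_2ᵢ² = 0.07² + 0.46² + 0.36² + 0.11² = 0.0049 + 0.2116 + 0.1296 + 0.0121 = 0.3582
O = 0.2431 / √(0.2602 × 0.3582) = 0.2431 / 0.30529 = 0.7963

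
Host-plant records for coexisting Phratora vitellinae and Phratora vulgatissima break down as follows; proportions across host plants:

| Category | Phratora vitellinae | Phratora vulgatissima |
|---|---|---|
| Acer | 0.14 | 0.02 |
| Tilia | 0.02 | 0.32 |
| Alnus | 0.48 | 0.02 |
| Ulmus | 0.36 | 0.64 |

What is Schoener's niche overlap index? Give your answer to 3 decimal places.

0.420

Σ|p₁ᵢ − p₂ᵢ| = 0.12 + 0.30 + 0.46 + 0.28 = 1.16
D = 1 − ½ × 1.16 = 1 − 0.580 = 0.42000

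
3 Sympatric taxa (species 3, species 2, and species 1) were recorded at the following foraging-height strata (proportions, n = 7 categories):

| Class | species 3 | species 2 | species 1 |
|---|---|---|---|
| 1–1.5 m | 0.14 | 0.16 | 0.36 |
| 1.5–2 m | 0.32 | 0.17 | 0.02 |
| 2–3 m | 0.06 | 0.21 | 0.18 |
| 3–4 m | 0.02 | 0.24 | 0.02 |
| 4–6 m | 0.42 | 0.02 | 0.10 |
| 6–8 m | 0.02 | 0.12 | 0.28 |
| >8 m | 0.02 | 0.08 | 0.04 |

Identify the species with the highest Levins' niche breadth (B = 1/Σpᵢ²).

Σp_3ᵢ² = 0.14² + 0.32² + 0.06² + 0.02² + 0.42² + 0.02² + 0.02² = 0.0196 + 0.1024 + 0.0036 + 0.0004 + 0.1764 + 0.0004 + 0.0004 = 0.3032
B_3 = 1 / 0.3032 = 3.2982
Σp_2ᵢ² = 0.16² + 0.17² + 0.21² + 0.24² + 0.02² + 0.12² + 0.08² = 0.0256 + 0.0289 + 0.0441 + 0.0576 + 0.0004 + 0.0144 + 0.0064 = 0.1774
B_2 = 1 / 0.1774 = 5.6370
Σp_1ᵢ² = 0.36² + 0.02² + 0.18² + 0.02² + 0.10² + 0.28² + 0.04² = 0.1296 + 0.0004 + 0.0324 + 0.0004 + 0.0100 + 0.0784 + 0.0016 = 0.2528
B_1 = 1 / 0.2528 = 3.9557
Highest B → broadest niche (most generalist): species 2 (B = 5.64).

species 2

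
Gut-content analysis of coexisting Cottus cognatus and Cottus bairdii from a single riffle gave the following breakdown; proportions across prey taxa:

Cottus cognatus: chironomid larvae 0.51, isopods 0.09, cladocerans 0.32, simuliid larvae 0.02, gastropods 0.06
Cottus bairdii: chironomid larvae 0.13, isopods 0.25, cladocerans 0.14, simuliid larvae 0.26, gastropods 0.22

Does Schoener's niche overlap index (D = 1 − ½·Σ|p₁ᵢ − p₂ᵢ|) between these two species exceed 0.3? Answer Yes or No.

Σ|p₁ᵢ − p₂ᵢ| = 0.38 + 0.16 + 0.18 + 0.24 + 0.16 = 1.12
D = 1 − ½ × 1.12 = 1 − 0.560 = 0.4400
D = 0.4400 > 0.3 → Yes.

Yes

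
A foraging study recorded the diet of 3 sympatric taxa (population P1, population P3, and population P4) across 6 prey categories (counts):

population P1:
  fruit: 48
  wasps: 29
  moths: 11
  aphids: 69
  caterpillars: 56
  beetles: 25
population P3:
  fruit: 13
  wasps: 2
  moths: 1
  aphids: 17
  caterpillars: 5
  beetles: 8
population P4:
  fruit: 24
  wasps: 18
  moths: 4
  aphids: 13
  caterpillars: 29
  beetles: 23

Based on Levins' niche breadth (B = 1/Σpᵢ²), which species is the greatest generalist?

population P4

Proportions for population P1 (n=238): 48/238=0.2017, 29/238=0.1218, 11/238=0.0462, 69/238=0.2899, 56/238=0.2353, 25/238=0.1050
Proportions for population P3 (n=46): 13/46=0.2826, 2/46=0.0435, 1/46=0.0217, 17/46=0.3696, 5/46=0.1087, 8/46=0.1739
Proportions for population P4 (n=111): 24/111=0.2162, 18/111=0.1622, 4/111=0.0360, 13/111=0.1171, 29/111=0.2613, 23/111=0.2072
Σp_P1ᵢ² = 0.2017² + 0.1218² + 0.0462² + 0.2899² + 0.2353² + 0.1050² = 0.040683 + 0.014835 + 0.002134 + 0.084042 + 0.055366 + 0.011025 = 0.208085
B_P1 = 1 / 0.208085 = 4.8057
Σp_P3ᵢ² = 0.2826² + 0.0435² + 0.0217² + 0.3696² + 0.1087² + 0.1739² = 0.079863 + 0.001892 + 0.000471 + 0.136604 + 0.011816 + 0.030241 = 0.260887
B_P3 = 1 / 0.260887 = 3.8331
Σp_P4ᵢ² = 0.2162² + 0.1622² + 0.0360² + 0.1171² + 0.2613² + 0.2072² = 0.046742 + 0.026309 + 0.001296 + 0.013712 + 0.068278 + 0.042932 = 0.199269
B_P4 = 1 / 0.199269 = 5.0183
Highest B → broadest niche (most generalist): population P4 (B = 5.02).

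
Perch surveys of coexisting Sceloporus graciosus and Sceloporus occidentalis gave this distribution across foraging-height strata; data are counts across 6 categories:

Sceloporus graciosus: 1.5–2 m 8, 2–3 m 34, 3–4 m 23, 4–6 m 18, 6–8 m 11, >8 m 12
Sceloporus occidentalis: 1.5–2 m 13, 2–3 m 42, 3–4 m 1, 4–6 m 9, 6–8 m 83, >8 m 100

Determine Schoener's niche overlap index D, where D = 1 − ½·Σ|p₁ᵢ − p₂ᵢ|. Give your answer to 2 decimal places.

Proportions for Sceloporus graciosus (n=106): 8/106=0.0755, 34/106=0.3208, 23/106=0.2170, 18/106=0.1698, 11/106=0.1038, 12/106=0.1132
Proportions for Sceloporus occidentalis (n=248): 13/248=0.0524, 42/248=0.1694, 1/248=0.0040, 9/248=0.0363, 83/248=0.3347, 100/248=0.4032
Σ|p₁ᵢ − p₂ᵢ| = 0.0231 + 0.1514 + 0.2130 + 0.1335 + 0.2309 + 0.2900 = 1.0419
D = 1 − ½ × 1.0419 = 1 − 0.52095 = 0.47905

0.48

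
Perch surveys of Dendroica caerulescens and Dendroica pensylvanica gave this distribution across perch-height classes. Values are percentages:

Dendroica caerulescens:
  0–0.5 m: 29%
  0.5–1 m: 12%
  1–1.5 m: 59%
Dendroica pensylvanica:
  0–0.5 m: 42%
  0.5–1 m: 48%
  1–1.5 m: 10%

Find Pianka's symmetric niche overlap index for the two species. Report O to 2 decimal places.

Convert percentages to proportions (divide by 100).
Σ p₁ᵢp₂ᵢ = 0.1218 + 0.0576 + 0.0590 = 0.2384
Σp_1ᵢ² = 0.29² + 0.12² + 0.59² = 0.0841 + 0.0144 + 0.3481 = 0.4466
Σp_2ᵢ² = 0.42² + 0.48² + 0.10² = 0.1764 + 0.2304 + 0.0100 = 0.4168
O = 0.2384 / √(0.4466 × 0.4168) = 0.2384 / 0.43144 = 0.5526

0.55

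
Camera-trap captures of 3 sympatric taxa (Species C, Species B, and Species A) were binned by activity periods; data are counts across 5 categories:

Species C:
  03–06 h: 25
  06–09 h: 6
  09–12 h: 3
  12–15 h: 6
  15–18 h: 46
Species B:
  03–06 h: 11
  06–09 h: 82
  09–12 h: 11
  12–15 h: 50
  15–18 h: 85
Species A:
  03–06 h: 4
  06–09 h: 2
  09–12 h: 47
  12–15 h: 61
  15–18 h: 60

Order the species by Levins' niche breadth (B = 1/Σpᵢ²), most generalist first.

Proportions for Species C (n=86): 25/86=0.2907, 6/86=0.0698, 3/86=0.0349, 6/86=0.0698, 46/86=0.5349
Proportions for Species B (n=239): 11/239=0.0460, 82/239=0.3431, 11/239=0.0460, 50/239=0.2092, 85/239=0.3556
Proportions for Species A (n=174): 4/174=0.0230, 2/174=0.0115, 47/174=0.2701, 61/174=0.3506, 60/174=0.3448
Σp_Cᵢ² = 0.2907² + 0.0698² + 0.0349² + 0.0698² + 0.5349² = 0.084506 + 0.004872 + 0.001218 + 0.004872 + 0.286118 = 0.381586
B_C = 1 / 0.381586 = 2.6206
Σp_Bᵢ² = 0.0460² + 0.3431² + 0.0460² + 0.2092² + 0.3556² = 0.002116 + 0.117718 + 0.002116 + 0.043765 + 0.126451 = 0.292166
B_B = 1 / 0.292166 = 3.4227
Σp_Aᵢ² = 0.0230² + 0.0115² + 0.2701² + 0.3506² + 0.3448² = 0.000529 + 0.000132 + 0.072954 + 0.122920 + 0.118887 = 0.315422
B_A = 1 / 0.315422 = 3.1704
Ranking by B (broadest → narrowest): Species B (3.42) > Species A (3.17) > Species C (2.62)

Species B > Species A > Species C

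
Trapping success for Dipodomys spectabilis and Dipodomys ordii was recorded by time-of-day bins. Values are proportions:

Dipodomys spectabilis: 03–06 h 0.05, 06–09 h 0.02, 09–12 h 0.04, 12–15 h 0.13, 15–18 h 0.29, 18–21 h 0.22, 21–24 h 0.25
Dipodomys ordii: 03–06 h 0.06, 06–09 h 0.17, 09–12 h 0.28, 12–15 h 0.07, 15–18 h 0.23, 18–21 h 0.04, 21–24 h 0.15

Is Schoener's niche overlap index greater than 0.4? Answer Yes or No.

Σ|p₁ᵢ − p₂ᵢ| = 0.01 + 0.15 + 0.24 + 0.06 + 0.06 + 0.18 + 0.10 = 0.80
D = 1 − ½ × 0.80 = 1 − 0.400 = 0.6000
D = 0.6000 > 0.4 → Yes.

Yes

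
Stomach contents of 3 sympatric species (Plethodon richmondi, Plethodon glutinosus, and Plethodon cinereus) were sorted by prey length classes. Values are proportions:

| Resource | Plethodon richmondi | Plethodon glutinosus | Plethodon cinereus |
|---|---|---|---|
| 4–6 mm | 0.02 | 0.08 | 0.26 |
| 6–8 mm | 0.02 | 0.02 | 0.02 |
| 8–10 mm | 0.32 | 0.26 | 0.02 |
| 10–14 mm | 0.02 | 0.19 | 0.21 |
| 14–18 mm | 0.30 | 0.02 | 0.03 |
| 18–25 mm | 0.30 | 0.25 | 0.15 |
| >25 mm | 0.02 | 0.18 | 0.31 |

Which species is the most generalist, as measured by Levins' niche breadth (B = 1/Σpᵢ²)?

Plethodon glutinosus

Σp_richᵢ² = 0.02² + 0.02² + 0.32² + 0.02² + 0.30² + 0.30² + 0.02² = 0.0004 + 0.0004 + 0.1024 + 0.0004 + 0.0900 + 0.0900 + 0.0004 = 0.2840
B_rich = 1 / 0.2840 = 3.5211
Σp_glutᵢ² = 0.08² + 0.02² + 0.26² + 0.19² + 0.02² + 0.25² + 0.18² = 0.0064 + 0.0004 + 0.0676 + 0.0361 + 0.0004 + 0.0625 + 0.0324 = 0.2058
B_glut = 1 / 0.2058 = 4.8591
Σp_cineᵢ² = 0.26² + 0.02² + 0.02² + 0.21² + 0.03² + 0.15² + 0.31² = 0.0676 + 0.0004 + 0.0004 + 0.0441 + 0.0009 + 0.0225 + 0.0961 = 0.2320
B_cine = 1 / 0.2320 = 4.3103
Highest B → broadest niche (most generalist): Plethodon glutinosus (B = 4.86).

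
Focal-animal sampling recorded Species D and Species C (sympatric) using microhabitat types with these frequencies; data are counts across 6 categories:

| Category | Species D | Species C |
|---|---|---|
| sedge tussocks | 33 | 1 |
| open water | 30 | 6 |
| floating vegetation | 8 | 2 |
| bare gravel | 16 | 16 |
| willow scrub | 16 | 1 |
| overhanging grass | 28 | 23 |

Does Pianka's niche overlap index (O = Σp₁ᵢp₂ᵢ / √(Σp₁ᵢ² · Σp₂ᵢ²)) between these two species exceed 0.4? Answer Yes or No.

Proportions for Species D (n=131): 33/131=0.2519, 30/131=0.2290, 8/131=0.0611, 16/131=0.1221, 16/131=0.1221, 28/131=0.2137
Proportions for Species C (n=49): 1/49=0.0204, 6/49=0.1224, 2/49=0.0408, 16/49=0.3265, 1/49=0.0204, 23/49=0.4694
Σ p₁ᵢp₂ᵢ = 0.005139 + 0.028030 + 0.002493 + 0.039866 + 0.002491 + 0.100311 = 0.178330
Σp_1ᵢ² = 0.2519² + 0.2290² + 0.0611² + 0.1221² + 0.1221² + 0.2137² = 0.063454 + 0.052441 + 0.003733 + 0.014908 + 0.014908 + 0.045668 = 0.195112
Σp_2ᵢ² = 0.0204² + 0.1224² + 0.0408² + 0.3265² + 0.0204² + 0.4694² = 0.000416 + 0.014982 + 0.001665 + 0.106602 + 0.000416 + 0.220336 = 0.344417
O = 0.178330 / √(0.195112 × 0.344417) = 0.178330 / 0.2592294 = 0.6879
O = 0.6879 > 0.4 → Yes.

Yes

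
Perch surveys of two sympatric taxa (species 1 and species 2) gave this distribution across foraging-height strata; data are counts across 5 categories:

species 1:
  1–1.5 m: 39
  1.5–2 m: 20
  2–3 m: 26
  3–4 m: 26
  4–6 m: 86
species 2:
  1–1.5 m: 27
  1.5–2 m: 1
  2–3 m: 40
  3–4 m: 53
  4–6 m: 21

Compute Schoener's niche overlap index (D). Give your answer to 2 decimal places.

0.61

Proportions for species 1 (n=197): 39/197=0.1980, 20/197=0.1015, 26/197=0.1320, 26/197=0.1320, 86/197=0.4365
Proportions for species 2 (n=142): 27/142=0.1901, 1/142=0.0070, 40/142=0.2817, 53/142=0.3732, 21/142=0.1479
Σ|p₁ᵢ − p₂ᵢ| = 0.0079 + 0.0945 + 0.1497 + 0.2412 + 0.2886 = 0.7819
D = 1 − ½ × 0.7819 = 1 − 0.39095 = 0.60905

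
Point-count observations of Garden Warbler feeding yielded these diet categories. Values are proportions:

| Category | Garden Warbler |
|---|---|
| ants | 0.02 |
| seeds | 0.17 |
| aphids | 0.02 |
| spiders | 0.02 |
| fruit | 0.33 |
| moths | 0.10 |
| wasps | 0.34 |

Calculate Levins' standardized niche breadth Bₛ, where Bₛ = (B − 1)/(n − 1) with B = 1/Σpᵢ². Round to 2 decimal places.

Σpᵢ² = 0.02² + 0.17² + 0.02² + 0.02² + 0.33² + 0.10² + 0.34² = 0.0004 + 0.0289 + 0.0004 + 0.0004 + 0.1089 + 0.0100 + 0.1156 = 0.2646
B = 1 / 0.2646 = 3.7793
Bₛ = (B − 1)/(n − 1) = (3.7793 − 1)/(7 − 1) = 2.7793/6 = 0.4632

0.46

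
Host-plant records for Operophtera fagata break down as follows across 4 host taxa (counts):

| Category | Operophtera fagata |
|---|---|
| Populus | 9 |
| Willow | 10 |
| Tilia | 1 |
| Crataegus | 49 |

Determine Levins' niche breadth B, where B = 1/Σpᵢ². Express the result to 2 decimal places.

Proportions for Operophtera fagata (n=69): 9/69=0.1304, 10/69=0.1449, 1/69=0.0145, 49/69=0.7101
Σpᵢ² = 0.1304² + 0.1449² + 0.0145² + 0.7101² = 0.017004 + 0.020996 + 0.000210 + 0.504242 = 0.542452
B = 1 / 0.542452 = 1.8435

1.84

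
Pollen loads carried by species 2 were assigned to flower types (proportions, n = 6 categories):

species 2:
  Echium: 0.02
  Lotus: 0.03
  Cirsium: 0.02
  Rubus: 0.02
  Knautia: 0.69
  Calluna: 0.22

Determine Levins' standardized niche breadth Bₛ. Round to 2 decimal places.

Σpᵢ² = 0.02² + 0.03² + 0.02² + 0.02² + 0.69² + 0.22² = 0.0004 + 0.0009 + 0.0004 + 0.0004 + 0.4761 + 0.0484 = 0.5266
B = 1 / 0.5266 = 1.8990
Bₛ = (B − 1)/(n − 1) = (1.8990 − 1)/(6 − 1) = 0.8990/5 = 0.1798

0.18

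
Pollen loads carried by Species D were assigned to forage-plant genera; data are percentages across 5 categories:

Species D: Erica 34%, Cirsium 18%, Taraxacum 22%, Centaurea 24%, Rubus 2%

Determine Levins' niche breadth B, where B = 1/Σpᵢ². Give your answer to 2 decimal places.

Convert percentages to proportions (divide by 100).
Σpᵢ² = 0.34² + 0.18² + 0.22² + 0.24² + 0.02² = 0.1156 + 0.0324 + 0.0484 + 0.0576 + 0.0004 = 0.2544
B = 1 / 0.2544 = 3.9308

3.93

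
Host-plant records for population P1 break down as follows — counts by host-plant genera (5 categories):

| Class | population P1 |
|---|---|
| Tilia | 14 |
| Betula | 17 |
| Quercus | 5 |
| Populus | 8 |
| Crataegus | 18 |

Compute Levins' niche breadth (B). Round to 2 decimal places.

Proportions for population P1 (n=62): 14/62=0.2258, 17/62=0.2742, 5/62=0.0806, 8/62=0.1290, 18/62=0.2903
Σpᵢ² = 0.2258² + 0.2742² + 0.0806² + 0.1290² + 0.2903² = 0.050986 + 0.075186 + 0.006496 + 0.016641 + 0.084274 = 0.233583
B = 1 / 0.233583 = 4.2811

4.28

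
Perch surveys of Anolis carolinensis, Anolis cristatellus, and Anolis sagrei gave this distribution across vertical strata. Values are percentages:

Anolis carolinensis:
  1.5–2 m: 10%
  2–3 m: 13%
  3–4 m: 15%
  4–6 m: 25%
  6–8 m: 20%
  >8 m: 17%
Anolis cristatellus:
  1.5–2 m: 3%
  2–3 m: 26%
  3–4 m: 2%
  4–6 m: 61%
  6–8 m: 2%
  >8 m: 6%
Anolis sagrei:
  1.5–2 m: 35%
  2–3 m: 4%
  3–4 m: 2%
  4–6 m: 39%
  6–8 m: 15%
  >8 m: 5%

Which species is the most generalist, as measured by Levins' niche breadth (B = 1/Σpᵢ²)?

Convert percentages to proportions (divide by 100).
Σp_caroᵢ² = 0.10² + 0.13² + 0.15² + 0.25² + 0.20² + 0.17² = 0.0100 + 0.0169 + 0.0225 + 0.0625 + 0.0400 + 0.0289 = 0.1808
B_caro = 1 / 0.1808 = 5.5310
Σp_crisᵢ² = 0.03² + 0.26² + 0.02² + 0.61² + 0.02² + 0.06² = 0.0009 + 0.0676 + 0.0004 + 0.3721 + 0.0004 + 0.0036 = 0.4450
B_cris = 1 / 0.4450 = 2.2472
Σp_sagrᵢ² = 0.35² + 0.04² + 0.02² + 0.39² + 0.15² + 0.05² = 0.1225 + 0.0016 + 0.0004 + 0.1521 + 0.0225 + 0.0025 = 0.3016
B_sagr = 1 / 0.3016 = 3.3156
Highest B → broadest niche (most generalist): Anolis carolinensis (B = 5.53).

Anolis carolinensis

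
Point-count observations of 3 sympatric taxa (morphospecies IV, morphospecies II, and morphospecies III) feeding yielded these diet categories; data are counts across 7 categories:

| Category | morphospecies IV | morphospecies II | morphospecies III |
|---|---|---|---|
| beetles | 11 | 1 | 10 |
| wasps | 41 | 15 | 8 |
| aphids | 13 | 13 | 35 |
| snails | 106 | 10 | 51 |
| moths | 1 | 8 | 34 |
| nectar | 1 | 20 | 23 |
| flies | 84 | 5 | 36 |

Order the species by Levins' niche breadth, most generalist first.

morphospecies III > morphospecies II > morphospecies IV

Proportions for morphospecies IV (n=257): 11/257=0.0428, 41/257=0.1595, 13/257=0.0506, 106/257=0.4125, 1/257=0.0039, 1/257=0.0039, 84/257=0.3268
Proportions for morphospecies II (n=72): 1/72=0.0139, 15/72=0.2083, 13/72=0.1806, 10/72=0.1389, 8/72=0.1111, 20/72=0.2778, 5/72=0.0694
Proportions for morphospecies III (n=197): 10/197=0.0508, 8/197=0.0406, 35/197=0.1777, 51/197=0.2589, 34/197=0.1726, 23/197=0.1168, 36/197=0.1827
Σp_IVᵢ² = 0.0428² + 0.1595² + 0.0506² + 0.4125² + 0.0039² + 0.0039² + 0.3268² = 0.001832 + 0.025440 + 0.002560 + 0.170156 + 0.000015 + 0.000015 + 0.106798 = 0.306816
B_IV = 1 / 0.306816 = 3.2593
Σp_IIᵢ² = 0.0139² + 0.2083² + 0.1806² + 0.1389² + 0.1111² + 0.2778² + 0.0694² = 0.000193 + 0.043389 + 0.032616 + 0.019293 + 0.012343 + 0.077173 + 0.004816 = 0.189823
B_II = 1 / 0.189823 = 5.2681
Σp_IIIᵢ² = 0.0508² + 0.0406² + 0.1777² + 0.2589² + 0.1726² + 0.1168² + 0.1827² = 0.002581 + 0.001648 + 0.031577 + 0.067029 + 0.029791 + 0.013642 + 0.033379 = 0.179647
B_III = 1 / 0.179647 = 5.5665
Ranking by B (broadest → narrowest): morphospecies III (5.57) > morphospecies II (5.27) > morphospecies IV (3.26)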